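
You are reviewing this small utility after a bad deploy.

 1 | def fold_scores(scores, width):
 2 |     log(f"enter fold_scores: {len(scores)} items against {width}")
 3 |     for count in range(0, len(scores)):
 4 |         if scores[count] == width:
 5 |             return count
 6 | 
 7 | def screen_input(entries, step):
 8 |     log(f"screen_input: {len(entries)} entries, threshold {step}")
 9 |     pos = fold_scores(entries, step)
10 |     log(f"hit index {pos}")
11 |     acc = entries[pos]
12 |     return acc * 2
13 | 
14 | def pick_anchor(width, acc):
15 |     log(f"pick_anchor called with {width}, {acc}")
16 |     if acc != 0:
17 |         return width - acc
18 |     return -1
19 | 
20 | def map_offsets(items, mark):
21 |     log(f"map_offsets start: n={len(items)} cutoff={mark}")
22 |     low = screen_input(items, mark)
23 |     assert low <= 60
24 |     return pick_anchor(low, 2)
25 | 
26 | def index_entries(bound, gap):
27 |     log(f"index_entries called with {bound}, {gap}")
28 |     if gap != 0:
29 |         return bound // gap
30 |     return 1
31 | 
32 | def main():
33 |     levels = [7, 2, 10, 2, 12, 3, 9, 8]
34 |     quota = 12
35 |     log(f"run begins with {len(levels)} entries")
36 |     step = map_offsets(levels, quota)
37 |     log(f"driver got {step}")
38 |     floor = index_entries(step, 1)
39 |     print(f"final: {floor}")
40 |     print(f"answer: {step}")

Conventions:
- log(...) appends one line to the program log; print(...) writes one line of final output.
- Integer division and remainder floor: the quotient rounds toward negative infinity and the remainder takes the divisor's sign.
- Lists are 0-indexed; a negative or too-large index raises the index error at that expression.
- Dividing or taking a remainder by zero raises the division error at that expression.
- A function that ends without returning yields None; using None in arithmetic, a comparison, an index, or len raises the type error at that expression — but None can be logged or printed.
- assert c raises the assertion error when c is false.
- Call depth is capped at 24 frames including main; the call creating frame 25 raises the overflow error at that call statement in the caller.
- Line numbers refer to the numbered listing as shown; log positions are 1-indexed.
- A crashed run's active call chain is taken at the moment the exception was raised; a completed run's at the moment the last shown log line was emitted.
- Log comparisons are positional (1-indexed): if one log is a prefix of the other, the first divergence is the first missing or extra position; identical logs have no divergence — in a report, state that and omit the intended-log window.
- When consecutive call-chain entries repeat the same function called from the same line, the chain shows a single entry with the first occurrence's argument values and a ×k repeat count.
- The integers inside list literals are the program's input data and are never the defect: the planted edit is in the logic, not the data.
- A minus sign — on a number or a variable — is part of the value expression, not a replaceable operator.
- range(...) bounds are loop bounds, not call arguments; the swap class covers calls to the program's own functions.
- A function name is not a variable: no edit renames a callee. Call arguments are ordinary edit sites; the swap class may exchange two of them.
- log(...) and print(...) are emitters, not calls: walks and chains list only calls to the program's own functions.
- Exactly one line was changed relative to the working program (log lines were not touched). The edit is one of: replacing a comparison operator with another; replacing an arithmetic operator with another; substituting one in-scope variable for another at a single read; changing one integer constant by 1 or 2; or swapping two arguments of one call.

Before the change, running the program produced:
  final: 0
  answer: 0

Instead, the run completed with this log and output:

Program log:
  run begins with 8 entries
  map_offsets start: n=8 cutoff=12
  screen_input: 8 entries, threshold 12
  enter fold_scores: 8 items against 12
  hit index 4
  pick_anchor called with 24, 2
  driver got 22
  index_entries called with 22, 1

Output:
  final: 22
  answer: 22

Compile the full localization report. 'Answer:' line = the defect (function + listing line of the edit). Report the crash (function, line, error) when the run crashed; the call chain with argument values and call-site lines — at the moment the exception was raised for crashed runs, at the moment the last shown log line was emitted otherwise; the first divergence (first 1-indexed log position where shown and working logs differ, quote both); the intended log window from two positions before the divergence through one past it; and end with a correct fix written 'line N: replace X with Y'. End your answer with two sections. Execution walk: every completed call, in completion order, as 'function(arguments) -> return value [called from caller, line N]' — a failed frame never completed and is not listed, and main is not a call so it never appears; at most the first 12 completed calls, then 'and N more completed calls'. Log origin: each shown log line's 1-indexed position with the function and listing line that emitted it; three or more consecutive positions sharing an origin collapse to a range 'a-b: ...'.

Answer: the defect is in pick_anchor at line 17.
Core observation: Everything matches until log position 7, which reads 'driver got 22' in place of 'driver got 0'.
Call chain: main -> index_entries(22, 1) (called at line 38).
First divergence: at position 7 the run shows 'driver got 22' where the working version logs 'driver got 0'.
Intended log window:
  5: hit index 4
  6: pick_anchor called with 24, 2
  7: driver got 0
  8: index_entries called with 0, 1
Execution walk:
  fold_scores([7, 2, 10, 2, 12, 3, 9, 8], 12) -> 4  [called from screen_input, line 9]
  screen_input([7, 2, 10, 2, 12, 3, 9, 8], 12) -> 24  [called from map_offsets, line 22]
  pick_anchor(24, 2) -> 22  [called from map_offsets, line 24]
  map_offsets([7, 2, 10, 2, 12, 3, 9, 8], 12) -> 22  [called from main, line 36]
  index_entries(22, 1) -> 22  [called from main, line 38]
Log origin:
  1: logged in main at line 35
  2: logged in map_offsets at line 21
  3: logged in screen_input at line 8
  4: logged in fold_scores at line 2
  5: logged in screen_input at line 10
  6: logged in pick_anchor at line 15
  7: logged in main at line 37
  8: logged in index_entries at line 27
A correct fix: line 17: replace `-` with `%`.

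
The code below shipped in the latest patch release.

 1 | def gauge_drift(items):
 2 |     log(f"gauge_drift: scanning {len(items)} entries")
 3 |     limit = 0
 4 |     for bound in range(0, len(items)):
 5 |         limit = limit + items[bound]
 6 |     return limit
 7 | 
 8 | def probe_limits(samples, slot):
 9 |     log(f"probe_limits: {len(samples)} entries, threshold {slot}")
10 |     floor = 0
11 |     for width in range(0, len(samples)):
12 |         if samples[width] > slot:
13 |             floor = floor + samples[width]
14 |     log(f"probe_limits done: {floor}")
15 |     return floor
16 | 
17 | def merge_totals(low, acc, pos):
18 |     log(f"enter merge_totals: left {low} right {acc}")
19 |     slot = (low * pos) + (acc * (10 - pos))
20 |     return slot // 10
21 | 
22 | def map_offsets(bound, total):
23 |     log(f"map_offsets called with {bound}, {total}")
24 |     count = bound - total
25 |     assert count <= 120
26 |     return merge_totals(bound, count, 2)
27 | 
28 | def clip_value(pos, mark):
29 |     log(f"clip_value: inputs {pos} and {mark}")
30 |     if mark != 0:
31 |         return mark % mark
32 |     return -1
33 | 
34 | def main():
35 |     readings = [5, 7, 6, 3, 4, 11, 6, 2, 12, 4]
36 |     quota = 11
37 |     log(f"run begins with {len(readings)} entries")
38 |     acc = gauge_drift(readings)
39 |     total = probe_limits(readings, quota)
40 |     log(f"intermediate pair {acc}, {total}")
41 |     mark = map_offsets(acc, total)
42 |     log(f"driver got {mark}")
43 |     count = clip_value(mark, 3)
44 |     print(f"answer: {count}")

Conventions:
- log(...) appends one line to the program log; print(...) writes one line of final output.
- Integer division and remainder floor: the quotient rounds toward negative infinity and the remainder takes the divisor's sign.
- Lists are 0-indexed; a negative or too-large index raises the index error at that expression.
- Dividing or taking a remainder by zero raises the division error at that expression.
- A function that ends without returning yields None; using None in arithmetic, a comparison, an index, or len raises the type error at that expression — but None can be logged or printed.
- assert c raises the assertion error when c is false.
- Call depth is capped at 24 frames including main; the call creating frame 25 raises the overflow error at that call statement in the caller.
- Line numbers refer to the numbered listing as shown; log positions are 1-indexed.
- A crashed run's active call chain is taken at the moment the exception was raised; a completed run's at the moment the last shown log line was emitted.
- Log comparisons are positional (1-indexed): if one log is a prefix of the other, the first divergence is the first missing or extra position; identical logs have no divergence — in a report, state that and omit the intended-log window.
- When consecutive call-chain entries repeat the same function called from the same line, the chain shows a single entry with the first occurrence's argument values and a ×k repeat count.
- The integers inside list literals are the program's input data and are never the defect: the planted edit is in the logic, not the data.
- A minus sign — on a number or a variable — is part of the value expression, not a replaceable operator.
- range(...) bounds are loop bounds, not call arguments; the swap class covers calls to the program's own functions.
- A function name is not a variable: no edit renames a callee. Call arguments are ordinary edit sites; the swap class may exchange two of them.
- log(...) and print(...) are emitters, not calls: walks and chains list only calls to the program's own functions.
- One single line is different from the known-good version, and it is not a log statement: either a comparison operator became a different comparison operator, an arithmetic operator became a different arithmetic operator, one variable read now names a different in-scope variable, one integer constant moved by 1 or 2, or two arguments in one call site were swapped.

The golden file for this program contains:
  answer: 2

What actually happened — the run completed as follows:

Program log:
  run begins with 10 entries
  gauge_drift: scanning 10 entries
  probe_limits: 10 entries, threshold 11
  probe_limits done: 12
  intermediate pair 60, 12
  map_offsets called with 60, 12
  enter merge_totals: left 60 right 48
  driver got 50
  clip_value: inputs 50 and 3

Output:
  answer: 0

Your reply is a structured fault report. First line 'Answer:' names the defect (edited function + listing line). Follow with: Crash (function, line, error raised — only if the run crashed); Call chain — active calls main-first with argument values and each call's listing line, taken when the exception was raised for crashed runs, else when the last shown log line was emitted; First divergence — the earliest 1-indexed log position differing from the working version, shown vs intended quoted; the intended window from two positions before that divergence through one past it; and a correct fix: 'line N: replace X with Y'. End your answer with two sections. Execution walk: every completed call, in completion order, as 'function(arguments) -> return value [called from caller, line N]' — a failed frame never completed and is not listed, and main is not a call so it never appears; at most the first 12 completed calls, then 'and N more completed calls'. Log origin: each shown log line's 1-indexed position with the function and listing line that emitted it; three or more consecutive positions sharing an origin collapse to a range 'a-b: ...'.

Answer: the defect is in clip_value at line 31.
The tell: Nothing in the log betrays the bug — only the output does.
Call chain: main -> clip_value(50, 3) (called at line 43).
First divergence: none; the two logs match at every position.
Execution walk:
  gauge_drift([5, 7, 6, 3, 4, 11, 6, 2, 12, 4]) -> 60  [called from main, line 38]
  probe_limits([5, 7, 6, 3, 4, 11, 6, 2, 12, 4], 11) -> 12  [called from main, line 39]
  merge_totals(60, 48, 2) -> 50  [called from map_offsets, line 26]
  map_offsets(60, 12) -> 50  [called from main, line 41]
  clip_value(50, 3) -> 0  [called from main, line 43]
Origin of each log line:
  1: from main, line 37
  2: from gauge_drift, line 2
  3: from probe_limits, line 9
  4: from probe_limits, line 14
  5: from main, line 40
  6: from map_offsets, line 23
  7: from merge_totals, line 18
  8: from main, line 42
  9: from clip_value, line 29
A correct fix: line 31: replace `mark % mark` with `pos % mark`.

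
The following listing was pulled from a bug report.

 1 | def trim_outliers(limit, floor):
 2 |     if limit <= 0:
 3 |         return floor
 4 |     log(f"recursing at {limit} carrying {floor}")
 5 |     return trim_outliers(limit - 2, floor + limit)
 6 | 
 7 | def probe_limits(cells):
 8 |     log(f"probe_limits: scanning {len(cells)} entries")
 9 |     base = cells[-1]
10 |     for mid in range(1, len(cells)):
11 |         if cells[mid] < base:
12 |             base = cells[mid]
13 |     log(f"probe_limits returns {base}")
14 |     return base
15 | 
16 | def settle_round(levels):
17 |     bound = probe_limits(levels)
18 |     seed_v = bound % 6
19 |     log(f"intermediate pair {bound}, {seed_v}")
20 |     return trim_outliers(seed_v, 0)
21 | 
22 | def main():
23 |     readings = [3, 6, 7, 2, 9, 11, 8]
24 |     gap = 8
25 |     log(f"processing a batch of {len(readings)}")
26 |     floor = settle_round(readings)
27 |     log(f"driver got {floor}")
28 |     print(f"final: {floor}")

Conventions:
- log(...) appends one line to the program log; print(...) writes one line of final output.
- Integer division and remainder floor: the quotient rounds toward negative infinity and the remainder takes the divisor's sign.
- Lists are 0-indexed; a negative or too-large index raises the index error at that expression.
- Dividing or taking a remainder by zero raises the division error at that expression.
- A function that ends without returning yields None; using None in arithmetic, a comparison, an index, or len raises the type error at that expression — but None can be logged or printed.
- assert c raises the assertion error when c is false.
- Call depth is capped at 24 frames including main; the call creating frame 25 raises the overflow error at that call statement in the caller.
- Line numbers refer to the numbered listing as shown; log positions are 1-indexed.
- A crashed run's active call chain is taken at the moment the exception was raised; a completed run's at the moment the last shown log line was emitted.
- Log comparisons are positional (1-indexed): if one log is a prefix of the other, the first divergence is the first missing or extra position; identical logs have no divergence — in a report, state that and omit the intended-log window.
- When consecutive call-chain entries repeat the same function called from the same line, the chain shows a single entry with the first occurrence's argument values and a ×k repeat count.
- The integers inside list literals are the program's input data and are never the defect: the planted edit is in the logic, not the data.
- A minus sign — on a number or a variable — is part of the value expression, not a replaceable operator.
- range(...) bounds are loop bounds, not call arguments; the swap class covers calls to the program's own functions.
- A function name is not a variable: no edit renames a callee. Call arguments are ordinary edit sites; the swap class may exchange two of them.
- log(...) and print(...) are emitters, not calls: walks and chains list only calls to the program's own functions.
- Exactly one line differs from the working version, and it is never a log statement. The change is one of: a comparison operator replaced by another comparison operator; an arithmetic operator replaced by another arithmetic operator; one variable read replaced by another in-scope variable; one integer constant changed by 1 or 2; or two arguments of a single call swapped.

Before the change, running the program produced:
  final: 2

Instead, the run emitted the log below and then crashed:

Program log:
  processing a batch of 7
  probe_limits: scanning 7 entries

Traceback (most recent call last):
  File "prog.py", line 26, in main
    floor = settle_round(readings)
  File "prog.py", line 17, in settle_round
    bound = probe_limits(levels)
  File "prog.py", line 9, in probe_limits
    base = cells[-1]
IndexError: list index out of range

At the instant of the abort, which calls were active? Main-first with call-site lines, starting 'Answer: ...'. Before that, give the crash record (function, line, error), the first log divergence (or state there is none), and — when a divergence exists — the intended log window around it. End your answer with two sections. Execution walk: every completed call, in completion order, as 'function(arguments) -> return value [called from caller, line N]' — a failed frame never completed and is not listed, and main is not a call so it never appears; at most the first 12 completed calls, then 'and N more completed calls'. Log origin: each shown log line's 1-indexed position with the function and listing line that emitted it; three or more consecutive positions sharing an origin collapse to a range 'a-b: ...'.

Answer: main -> settle_round (called at line 26) -> probe_limits (called at line 17).
Key fact: The shown log is a 2-line prefix of the intended one, whose next entry is 'probe_limits returns 2'.
Crash: probe_limits, line 9, IndexError.
First divergence: position 3; the shown log stops at 2 lines while the working version next logs 'probe_limits returns 2'.
Intended log window:
  1: processing a batch of 7
  2: probe_limits: scanning 7 entries
  3: probe_limits returns 2
  4: intermediate pair 2, 2
Execution walk:
  (no call completed)
Origin of each log line:
  1: from main, line 25
  2: from probe_limits, line 8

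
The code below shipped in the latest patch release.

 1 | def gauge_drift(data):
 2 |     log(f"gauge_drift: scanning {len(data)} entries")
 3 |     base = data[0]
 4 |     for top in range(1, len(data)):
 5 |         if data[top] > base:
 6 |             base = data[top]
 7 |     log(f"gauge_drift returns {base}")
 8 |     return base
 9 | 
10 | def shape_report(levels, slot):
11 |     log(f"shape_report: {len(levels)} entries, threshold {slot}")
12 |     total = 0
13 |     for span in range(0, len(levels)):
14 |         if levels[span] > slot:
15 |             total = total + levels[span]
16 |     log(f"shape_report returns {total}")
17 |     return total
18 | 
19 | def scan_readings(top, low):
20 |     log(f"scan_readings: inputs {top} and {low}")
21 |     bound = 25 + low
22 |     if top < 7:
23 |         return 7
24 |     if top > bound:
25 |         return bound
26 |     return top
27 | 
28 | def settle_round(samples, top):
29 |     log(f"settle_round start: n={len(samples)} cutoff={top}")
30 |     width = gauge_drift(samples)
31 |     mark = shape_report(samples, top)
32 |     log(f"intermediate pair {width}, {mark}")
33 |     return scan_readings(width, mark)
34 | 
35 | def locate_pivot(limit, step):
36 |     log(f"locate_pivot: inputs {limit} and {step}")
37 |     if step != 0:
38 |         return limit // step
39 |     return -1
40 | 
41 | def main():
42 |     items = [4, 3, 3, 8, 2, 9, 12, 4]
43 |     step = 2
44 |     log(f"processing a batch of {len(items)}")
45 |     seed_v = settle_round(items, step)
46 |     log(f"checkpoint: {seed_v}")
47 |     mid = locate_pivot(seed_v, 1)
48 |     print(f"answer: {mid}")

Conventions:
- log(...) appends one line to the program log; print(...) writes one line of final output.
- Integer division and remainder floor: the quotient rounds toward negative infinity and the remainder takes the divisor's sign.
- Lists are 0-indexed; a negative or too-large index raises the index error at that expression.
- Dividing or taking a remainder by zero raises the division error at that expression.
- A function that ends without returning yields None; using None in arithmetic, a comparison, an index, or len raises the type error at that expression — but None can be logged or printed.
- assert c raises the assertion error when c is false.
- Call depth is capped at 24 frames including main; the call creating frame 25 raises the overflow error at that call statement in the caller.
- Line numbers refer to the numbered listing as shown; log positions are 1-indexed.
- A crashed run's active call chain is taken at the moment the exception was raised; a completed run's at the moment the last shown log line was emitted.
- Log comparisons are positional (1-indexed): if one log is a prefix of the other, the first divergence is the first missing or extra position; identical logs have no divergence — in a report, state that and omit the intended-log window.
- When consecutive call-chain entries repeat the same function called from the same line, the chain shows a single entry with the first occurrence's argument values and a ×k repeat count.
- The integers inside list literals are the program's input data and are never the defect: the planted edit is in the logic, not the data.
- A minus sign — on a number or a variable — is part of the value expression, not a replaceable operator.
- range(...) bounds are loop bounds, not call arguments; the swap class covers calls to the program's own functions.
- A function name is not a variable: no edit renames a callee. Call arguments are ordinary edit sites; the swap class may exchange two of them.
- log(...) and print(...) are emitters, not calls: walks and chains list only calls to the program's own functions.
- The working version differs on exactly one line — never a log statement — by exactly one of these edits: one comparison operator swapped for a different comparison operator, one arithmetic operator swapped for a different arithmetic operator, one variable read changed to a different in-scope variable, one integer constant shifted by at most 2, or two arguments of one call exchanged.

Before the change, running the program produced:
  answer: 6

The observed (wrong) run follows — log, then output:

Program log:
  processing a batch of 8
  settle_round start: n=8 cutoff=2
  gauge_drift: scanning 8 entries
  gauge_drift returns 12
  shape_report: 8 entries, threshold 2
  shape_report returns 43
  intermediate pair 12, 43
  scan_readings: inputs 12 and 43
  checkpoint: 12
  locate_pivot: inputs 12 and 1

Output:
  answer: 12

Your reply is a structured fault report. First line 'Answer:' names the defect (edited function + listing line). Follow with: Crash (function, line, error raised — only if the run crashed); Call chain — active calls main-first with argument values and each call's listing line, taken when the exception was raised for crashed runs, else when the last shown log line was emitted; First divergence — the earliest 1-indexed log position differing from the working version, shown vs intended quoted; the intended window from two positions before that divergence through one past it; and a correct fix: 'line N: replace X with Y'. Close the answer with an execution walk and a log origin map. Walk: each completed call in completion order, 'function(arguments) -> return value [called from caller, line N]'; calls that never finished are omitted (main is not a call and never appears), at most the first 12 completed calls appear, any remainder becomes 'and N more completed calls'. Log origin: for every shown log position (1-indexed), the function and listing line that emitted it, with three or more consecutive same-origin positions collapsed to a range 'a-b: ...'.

Answer: the defect is in main at line 47.
Key fact: Position 10 is the first bad log line: 'locate_pivot: inputs 12 and 1' should read 'locate_pivot: inputs 12 and 2'.
Call chain: main -> locate_pivot(12, 1) (called at line 47).
First divergence: position 10 — shown 'locate_pivot: inputs 12 and 1', intended 'locate_pivot: inputs 12 and 2'.
Intended log window:
  8: scan_readings: inputs 12 and 43
  9: checkpoint: 12
  10: locate_pivot: inputs 12 and 2
Execution walk:
  gauge_drift([4, 3, 3, 8, 2, 9, 12, 4]) -> 12  [called from settle_round, line 30]
  shape_report([4, 3, 3, 8, 2, 9, 12, 4], 2) -> 43  [called from settle_round, line 31]
  scan_readings(12, 43) -> 12  [called from settle_round, line 33]
  settle_round([4, 3, 3, 8, 2, 9, 12, 4], 2) -> 12  [called from main, line 45]
  locate_pivot(12, 1) -> 12  [called from main, line 47]
Log line origins:
  1 — main, line 44
  2 — settle_round, line 29
  3 — gauge_drift, line 2
  4 — gauge_drift, line 7
  5 — shape_report, line 11
  6 — shape_report, line 16
  7 — settle_round, line 32
  8 — scan_readings, line 20
  9 — main, line 46
  10 — locate_pivot, line 36
A correct fix: line 47: replace `1` with `2`.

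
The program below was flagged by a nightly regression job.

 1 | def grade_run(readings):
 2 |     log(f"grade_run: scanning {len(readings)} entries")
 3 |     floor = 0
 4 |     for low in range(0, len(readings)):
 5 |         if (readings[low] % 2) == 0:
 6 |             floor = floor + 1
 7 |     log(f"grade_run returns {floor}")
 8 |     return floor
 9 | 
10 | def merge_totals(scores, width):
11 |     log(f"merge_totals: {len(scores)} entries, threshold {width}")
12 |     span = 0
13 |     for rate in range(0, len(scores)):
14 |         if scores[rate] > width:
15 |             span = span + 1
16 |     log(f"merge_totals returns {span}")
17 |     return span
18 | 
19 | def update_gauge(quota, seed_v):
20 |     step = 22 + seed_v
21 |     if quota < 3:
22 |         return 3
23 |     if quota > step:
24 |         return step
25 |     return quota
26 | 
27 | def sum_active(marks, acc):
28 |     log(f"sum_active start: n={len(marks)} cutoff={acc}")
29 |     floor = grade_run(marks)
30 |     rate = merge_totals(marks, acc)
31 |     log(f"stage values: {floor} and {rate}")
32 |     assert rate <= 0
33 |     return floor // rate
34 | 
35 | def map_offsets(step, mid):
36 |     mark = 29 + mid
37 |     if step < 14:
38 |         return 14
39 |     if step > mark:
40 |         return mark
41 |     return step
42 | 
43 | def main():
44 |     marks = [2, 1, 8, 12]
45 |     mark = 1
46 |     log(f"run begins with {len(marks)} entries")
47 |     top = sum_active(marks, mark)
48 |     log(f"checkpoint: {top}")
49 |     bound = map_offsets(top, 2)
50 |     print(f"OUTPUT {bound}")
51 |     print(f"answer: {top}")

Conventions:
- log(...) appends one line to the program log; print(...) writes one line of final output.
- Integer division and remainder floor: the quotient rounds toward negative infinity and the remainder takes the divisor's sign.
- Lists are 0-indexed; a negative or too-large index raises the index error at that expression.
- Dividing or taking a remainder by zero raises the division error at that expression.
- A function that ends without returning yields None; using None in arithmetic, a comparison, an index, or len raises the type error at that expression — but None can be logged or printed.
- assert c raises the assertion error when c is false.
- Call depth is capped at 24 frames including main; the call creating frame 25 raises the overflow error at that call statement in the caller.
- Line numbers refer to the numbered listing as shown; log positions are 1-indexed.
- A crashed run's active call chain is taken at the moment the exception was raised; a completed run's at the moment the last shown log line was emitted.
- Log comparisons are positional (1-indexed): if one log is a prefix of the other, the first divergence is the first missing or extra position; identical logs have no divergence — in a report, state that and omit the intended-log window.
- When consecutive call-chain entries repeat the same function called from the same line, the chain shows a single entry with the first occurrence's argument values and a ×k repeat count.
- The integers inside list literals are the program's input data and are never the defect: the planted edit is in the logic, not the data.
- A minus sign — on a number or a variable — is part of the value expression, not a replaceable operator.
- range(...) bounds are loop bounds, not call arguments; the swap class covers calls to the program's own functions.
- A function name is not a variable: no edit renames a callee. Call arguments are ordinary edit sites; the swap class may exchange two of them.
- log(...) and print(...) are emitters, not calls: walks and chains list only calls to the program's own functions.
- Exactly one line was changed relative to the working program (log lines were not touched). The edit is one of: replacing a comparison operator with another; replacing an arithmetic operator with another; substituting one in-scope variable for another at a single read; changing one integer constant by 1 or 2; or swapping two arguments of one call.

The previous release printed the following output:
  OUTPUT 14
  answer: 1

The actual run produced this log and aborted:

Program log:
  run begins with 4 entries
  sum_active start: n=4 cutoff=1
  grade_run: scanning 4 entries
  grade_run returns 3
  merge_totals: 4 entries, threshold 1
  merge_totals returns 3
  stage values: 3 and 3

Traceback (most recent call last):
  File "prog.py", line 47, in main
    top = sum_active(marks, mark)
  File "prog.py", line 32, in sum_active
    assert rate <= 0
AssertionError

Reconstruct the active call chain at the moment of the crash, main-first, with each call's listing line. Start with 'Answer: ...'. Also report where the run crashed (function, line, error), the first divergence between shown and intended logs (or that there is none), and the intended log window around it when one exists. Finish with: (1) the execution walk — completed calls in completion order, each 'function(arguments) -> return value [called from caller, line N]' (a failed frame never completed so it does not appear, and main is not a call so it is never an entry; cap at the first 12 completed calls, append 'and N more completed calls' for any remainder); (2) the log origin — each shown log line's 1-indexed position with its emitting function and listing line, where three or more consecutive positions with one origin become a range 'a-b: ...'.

Answer: main -> sum_active (called at line 47).
Key observation: A complete run would log 'checkpoint: 1' next, but this one stopped at 7 lines.
Crash: sum_active, line 32, AssertionError.
First divergence: position 8 (shown log ended at 7 lines; the working version continues: 'checkpoint: 1').
Intended log window:
  6: merge_totals returns 3
  7: stage values: 3 and 3
  8: checkpoint: 1
Execution walk:
  grade_run([2, 1, 8, 12]) -> 3  [called from sum_active, line 29]
  merge_totals([2, 1, 8, 12], 1) -> 3  [called from sum_active, line 30]
Log origin:
  1: from main, line 46
  2: from sum_active, line 28
  3: from grade_run, line 2
  4: from grade_run, line 7
  5: from merge_totals, line 11
  6: from merge_totals, line 16
  7: from sum_active, line 31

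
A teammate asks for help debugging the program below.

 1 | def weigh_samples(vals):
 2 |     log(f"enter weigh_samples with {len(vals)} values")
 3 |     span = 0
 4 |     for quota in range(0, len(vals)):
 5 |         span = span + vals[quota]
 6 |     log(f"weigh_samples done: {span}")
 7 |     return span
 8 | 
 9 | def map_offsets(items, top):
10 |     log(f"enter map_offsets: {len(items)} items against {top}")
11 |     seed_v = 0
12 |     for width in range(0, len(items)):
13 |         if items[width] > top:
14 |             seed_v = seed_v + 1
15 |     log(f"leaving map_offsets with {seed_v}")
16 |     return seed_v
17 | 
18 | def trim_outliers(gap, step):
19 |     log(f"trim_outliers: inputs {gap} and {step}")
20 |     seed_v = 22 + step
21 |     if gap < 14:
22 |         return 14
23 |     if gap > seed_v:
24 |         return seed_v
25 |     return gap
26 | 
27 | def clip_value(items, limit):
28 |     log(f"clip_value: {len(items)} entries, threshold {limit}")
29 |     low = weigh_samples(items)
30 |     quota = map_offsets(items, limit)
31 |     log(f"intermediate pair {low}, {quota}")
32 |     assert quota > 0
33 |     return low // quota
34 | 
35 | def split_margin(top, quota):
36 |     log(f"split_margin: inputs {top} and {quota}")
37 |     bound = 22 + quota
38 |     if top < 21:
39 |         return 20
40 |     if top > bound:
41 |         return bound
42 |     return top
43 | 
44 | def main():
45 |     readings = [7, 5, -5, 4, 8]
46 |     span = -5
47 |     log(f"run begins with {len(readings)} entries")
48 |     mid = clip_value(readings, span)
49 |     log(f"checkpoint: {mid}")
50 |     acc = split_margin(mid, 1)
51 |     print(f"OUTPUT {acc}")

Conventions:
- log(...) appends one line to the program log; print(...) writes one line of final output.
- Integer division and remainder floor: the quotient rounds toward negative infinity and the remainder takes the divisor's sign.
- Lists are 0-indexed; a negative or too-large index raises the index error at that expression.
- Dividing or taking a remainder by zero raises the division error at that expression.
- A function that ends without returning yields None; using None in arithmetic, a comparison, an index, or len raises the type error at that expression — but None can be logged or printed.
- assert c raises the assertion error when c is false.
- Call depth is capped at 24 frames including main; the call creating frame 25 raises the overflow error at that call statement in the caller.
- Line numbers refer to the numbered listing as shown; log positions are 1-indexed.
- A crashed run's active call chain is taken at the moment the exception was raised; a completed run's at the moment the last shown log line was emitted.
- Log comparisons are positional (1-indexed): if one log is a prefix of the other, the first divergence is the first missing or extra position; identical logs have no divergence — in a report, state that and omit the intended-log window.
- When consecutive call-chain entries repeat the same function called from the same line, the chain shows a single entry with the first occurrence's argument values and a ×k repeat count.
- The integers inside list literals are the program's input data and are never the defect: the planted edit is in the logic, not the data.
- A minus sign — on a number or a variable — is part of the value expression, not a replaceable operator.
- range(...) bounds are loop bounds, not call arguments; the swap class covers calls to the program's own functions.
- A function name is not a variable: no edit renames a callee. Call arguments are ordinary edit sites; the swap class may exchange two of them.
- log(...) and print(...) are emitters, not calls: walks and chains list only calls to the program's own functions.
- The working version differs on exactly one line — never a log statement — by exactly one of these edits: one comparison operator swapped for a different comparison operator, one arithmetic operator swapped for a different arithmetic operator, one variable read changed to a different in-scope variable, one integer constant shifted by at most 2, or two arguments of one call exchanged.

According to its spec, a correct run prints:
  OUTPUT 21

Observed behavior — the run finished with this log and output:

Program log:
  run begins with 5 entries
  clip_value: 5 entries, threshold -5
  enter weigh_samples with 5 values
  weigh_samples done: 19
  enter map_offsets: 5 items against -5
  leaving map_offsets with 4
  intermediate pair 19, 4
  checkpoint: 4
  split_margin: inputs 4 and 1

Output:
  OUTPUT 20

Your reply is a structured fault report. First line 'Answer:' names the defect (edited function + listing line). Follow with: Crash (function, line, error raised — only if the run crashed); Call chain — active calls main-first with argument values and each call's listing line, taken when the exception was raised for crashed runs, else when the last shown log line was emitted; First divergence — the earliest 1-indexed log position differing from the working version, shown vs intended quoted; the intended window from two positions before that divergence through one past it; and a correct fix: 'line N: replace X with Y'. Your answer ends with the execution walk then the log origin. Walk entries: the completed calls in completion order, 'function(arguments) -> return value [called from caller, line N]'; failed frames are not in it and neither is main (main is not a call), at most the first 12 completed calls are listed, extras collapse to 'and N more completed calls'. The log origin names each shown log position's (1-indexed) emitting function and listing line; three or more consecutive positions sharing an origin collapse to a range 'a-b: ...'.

Answer: the defect is in split_margin at line 39.
Key observation: Nothing in the log betrays the bug — only the output does.
Call chain: main -> split_margin(4, 1) (called at line 50).
First divergence: there is none — every log position agrees.
Execution walk:
  weigh_samples([7, 5, -5, 4, 8]) -> 19  [called from clip_value, line 29]
  map_offsets([7, 5, -5, 4, 8], -5) -> 4  [called from clip_value, line 30]
  clip_value([7, 5, -5, 4, 8], -5) -> 4  [called from main, line 48]
  split_margin(4, 1) -> 20  [called from main, line 50]
Log line origins:
  1: from main, line 47
  2: from clip_value, line 28
  3: from weigh_samples, line 2
  4: from weigh_samples, line 6
  5: from map_offsets, line 10
  6: from map_offsets, line 15
  7: from clip_value, line 31
  8: from main, line 49
  9: from split_margin, line 36
A correct fix: line 39: replace `20` with `21`.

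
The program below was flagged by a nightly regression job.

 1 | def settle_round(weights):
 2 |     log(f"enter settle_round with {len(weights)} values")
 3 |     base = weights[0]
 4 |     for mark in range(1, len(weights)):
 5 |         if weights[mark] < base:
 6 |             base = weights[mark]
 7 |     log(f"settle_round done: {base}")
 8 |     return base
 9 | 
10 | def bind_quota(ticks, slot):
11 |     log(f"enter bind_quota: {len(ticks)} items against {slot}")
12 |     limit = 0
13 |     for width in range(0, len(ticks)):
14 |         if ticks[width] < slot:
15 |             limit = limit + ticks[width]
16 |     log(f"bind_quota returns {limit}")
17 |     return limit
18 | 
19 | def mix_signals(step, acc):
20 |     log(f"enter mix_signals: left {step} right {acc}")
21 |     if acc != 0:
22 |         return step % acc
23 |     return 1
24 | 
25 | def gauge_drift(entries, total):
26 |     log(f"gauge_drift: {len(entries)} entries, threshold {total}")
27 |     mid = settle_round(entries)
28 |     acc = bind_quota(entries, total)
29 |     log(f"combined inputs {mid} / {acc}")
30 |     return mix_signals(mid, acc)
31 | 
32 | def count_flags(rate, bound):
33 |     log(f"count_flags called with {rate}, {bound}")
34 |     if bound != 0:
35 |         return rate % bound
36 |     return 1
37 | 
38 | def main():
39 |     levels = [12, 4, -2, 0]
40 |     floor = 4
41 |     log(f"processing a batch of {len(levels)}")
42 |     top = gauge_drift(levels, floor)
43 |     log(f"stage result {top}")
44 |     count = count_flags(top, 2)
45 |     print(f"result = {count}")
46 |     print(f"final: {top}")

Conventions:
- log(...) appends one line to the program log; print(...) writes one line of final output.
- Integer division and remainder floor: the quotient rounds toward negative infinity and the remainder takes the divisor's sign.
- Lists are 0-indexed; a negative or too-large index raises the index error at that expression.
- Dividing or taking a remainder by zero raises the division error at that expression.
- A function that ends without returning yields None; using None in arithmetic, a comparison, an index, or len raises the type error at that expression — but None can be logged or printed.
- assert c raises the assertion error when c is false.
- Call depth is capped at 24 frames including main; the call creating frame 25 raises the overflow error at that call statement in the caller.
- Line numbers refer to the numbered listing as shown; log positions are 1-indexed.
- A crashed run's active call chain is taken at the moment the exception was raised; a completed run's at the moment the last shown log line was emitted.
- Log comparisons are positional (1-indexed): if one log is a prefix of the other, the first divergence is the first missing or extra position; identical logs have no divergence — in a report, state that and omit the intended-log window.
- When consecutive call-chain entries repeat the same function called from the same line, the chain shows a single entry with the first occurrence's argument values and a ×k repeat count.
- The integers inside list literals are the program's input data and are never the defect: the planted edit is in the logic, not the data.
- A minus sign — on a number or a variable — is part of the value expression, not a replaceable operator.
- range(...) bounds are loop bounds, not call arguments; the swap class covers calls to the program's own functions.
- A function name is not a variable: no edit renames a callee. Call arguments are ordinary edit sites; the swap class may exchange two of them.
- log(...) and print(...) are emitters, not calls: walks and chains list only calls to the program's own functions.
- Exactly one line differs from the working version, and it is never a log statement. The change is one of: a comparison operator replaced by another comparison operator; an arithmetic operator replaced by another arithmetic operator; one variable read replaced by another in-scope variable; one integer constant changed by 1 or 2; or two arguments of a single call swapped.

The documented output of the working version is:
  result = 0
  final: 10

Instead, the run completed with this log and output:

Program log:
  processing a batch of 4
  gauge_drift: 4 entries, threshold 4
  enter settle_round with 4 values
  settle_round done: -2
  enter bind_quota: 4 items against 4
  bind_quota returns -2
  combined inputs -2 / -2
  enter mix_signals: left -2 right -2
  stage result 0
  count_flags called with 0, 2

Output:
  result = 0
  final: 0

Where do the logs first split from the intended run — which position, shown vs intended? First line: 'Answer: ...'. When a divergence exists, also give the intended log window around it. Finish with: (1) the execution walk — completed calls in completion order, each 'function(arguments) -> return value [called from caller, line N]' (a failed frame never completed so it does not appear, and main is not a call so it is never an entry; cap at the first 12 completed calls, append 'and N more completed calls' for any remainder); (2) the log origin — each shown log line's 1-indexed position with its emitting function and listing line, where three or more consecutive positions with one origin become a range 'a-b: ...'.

Answer: position 6 — shown 'bind_quota returns -2', intended 'bind_quota returns 12'.
Intended log window:
  4: settle_round done: -2
  5: enter bind_quota: 4 items against 4
  6: bind_quota returns 12
  7: combined inputs -2 / 12
Execution walk:
  settle_round([12, 4, -2, 0]) -> -2  [called from gauge_drift, line 27]
  bind_quota([12, 4, -2, 0], 4) -> -2  [called from gauge_drift, line 28]
  mix_signals(-2, -2) -> 0  [called from gauge_drift, line 30]
  gauge_drift([12, 4, -2, 0], 4) -> 0  [called from main, line 42]
  count_flags(0, 2) -> 0  [called from main, line 44]
Log origins:
  1: emitted by main (line 41)
  2: emitted by gauge_drift (line 26)
  3: emitted by settle_round (line 2)
  4: emitted by settle_round (line 7)
  5: emitted by bind_quota (line 11)
  6: emitted by bind_quota (line 16)
  7: emitted by gauge_drift (line 29)
  8: emitted by mix_signals (line 20)
  9: emitted by main (line 43)
  10: emitted by count_flags (line 33)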